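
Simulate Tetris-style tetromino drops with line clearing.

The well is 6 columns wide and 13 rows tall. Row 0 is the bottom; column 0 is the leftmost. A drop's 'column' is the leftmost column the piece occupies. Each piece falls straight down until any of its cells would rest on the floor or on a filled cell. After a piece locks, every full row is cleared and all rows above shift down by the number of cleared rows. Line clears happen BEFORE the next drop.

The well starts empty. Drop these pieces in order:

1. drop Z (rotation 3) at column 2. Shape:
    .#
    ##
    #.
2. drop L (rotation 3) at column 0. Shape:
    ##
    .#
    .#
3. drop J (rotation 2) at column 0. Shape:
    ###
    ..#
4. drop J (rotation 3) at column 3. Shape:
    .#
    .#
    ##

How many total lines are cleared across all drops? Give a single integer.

Answer: 0

Derivation:
Drop 1: Z rot3 at col 2 lands with bottom-row=0; cleared 0 line(s) (total 0); column heights now [0 0 2 3 0 0], max=3
Drop 2: L rot3 at col 0 lands with bottom-row=0; cleared 0 line(s) (total 0); column heights now [3 3 2 3 0 0], max=3
Drop 3: J rot2 at col 0 lands with bottom-row=2; cleared 0 line(s) (total 0); column heights now [4 4 4 3 0 0], max=4
Drop 4: J rot3 at col 3 lands with bottom-row=3; cleared 0 line(s) (total 0); column heights now [4 4 4 4 6 0], max=6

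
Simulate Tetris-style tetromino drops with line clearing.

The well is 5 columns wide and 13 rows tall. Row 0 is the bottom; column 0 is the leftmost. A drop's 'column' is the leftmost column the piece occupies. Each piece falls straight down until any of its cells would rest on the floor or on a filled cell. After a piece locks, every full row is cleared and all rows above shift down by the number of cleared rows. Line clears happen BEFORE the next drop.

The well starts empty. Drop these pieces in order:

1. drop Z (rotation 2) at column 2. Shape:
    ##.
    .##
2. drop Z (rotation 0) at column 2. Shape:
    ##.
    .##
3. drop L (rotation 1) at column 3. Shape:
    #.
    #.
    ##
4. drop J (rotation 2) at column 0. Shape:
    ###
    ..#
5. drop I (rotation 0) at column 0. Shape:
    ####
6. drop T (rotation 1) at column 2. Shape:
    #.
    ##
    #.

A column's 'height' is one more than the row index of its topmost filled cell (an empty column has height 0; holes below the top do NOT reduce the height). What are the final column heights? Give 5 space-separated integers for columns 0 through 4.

Drop 1: Z rot2 at col 2 lands with bottom-row=0; cleared 0 line(s) (total 0); column heights now [0 0 2 2 1], max=2
Drop 2: Z rot0 at col 2 lands with bottom-row=2; cleared 0 line(s) (total 0); column heights now [0 0 4 4 3], max=4
Drop 3: L rot1 at col 3 lands with bottom-row=4; cleared 0 line(s) (total 0); column heights now [0 0 4 7 5], max=7
Drop 4: J rot2 at col 0 lands with bottom-row=4; cleared 0 line(s) (total 0); column heights now [6 6 6 7 5], max=7
Drop 5: I rot0 at col 0 lands with bottom-row=7; cleared 0 line(s) (total 0); column heights now [8 8 8 8 5], max=8
Drop 6: T rot1 at col 2 lands with bottom-row=8; cleared 0 line(s) (total 0); column heights now [8 8 11 10 5], max=11

Answer: 8 8 11 10 5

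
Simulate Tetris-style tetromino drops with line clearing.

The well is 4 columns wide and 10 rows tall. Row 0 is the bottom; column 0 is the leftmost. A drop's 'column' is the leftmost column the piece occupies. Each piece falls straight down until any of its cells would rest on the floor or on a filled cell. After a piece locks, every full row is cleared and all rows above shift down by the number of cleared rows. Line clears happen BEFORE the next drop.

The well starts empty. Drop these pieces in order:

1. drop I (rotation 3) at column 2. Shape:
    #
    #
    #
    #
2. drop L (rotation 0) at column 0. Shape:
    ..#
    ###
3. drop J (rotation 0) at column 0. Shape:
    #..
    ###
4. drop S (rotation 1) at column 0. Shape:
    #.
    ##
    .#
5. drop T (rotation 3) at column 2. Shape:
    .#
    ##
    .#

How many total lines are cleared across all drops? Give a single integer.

Drop 1: I rot3 at col 2 lands with bottom-row=0; cleared 0 line(s) (total 0); column heights now [0 0 4 0], max=4
Drop 2: L rot0 at col 0 lands with bottom-row=4; cleared 0 line(s) (total 0); column heights now [5 5 6 0], max=6
Drop 3: J rot0 at col 0 lands with bottom-row=6; cleared 0 line(s) (total 0); column heights now [8 7 7 0], max=8
Drop 4: S rot1 at col 0 lands with bottom-row=7; cleared 0 line(s) (total 0); column heights now [10 9 7 0], max=10
Drop 5: T rot3 at col 2 lands with bottom-row=6; cleared 2 line(s) (total 2); column heights now [8 7 6 7], max=8

Answer: 2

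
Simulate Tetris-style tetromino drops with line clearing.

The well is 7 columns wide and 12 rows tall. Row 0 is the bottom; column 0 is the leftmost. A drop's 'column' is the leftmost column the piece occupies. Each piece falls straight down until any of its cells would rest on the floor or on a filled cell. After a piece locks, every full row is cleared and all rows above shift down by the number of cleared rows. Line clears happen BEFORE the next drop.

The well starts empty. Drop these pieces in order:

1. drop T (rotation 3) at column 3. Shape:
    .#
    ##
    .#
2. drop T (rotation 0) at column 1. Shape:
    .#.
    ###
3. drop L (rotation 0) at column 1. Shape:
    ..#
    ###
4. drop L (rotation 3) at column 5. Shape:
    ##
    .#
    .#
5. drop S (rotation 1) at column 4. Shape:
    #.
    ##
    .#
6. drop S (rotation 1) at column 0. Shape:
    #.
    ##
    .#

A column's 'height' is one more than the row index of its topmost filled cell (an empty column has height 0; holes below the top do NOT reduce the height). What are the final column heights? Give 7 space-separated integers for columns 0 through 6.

Answer: 8 7 5 6 6 5 3

Derivation:
Drop 1: T rot3 at col 3 lands with bottom-row=0; cleared 0 line(s) (total 0); column heights now [0 0 0 2 3 0 0], max=3
Drop 2: T rot0 at col 1 lands with bottom-row=2; cleared 0 line(s) (total 0); column heights now [0 3 4 3 3 0 0], max=4
Drop 3: L rot0 at col 1 lands with bottom-row=4; cleared 0 line(s) (total 0); column heights now [0 5 5 6 3 0 0], max=6
Drop 4: L rot3 at col 5 lands with bottom-row=0; cleared 0 line(s) (total 0); column heights now [0 5 5 6 3 3 3], max=6
Drop 5: S rot1 at col 4 lands with bottom-row=3; cleared 0 line(s) (total 0); column heights now [0 5 5 6 6 5 3], max=6
Drop 6: S rot1 at col 0 lands with bottom-row=5; cleared 0 line(s) (total 0); column heights now [8 7 5 6 6 5 3], max=8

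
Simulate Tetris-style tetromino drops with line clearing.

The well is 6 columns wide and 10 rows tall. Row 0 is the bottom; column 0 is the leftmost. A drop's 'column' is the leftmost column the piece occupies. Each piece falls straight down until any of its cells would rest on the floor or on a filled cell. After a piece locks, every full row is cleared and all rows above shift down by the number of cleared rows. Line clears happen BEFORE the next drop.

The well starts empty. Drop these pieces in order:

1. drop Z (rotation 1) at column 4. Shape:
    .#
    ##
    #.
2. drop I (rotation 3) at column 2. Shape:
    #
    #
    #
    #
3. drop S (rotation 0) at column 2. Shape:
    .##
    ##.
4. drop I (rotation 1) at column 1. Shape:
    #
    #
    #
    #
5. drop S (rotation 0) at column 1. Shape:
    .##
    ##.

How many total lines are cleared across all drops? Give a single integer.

Answer: 0

Derivation:
Drop 1: Z rot1 at col 4 lands with bottom-row=0; cleared 0 line(s) (total 0); column heights now [0 0 0 0 2 3], max=3
Drop 2: I rot3 at col 2 lands with bottom-row=0; cleared 0 line(s) (total 0); column heights now [0 0 4 0 2 3], max=4
Drop 3: S rot0 at col 2 lands with bottom-row=4; cleared 0 line(s) (total 0); column heights now [0 0 5 6 6 3], max=6
Drop 4: I rot1 at col 1 lands with bottom-row=0; cleared 0 line(s) (total 0); column heights now [0 4 5 6 6 3], max=6
Drop 5: S rot0 at col 1 lands with bottom-row=5; cleared 0 line(s) (total 0); column heights now [0 6 7 7 6 3], max=7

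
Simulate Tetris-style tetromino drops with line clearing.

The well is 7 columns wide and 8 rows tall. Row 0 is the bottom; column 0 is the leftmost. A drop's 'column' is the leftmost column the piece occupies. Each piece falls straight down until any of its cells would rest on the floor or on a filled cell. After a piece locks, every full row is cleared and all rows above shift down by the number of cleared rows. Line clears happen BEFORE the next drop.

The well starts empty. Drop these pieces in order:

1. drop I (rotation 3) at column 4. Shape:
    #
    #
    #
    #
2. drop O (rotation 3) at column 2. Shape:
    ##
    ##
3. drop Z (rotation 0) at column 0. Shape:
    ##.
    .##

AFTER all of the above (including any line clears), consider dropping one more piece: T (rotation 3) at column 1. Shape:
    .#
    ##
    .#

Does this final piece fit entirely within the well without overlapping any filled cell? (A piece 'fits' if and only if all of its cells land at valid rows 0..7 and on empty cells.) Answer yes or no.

Drop 1: I rot3 at col 4 lands with bottom-row=0; cleared 0 line(s) (total 0); column heights now [0 0 0 0 4 0 0], max=4
Drop 2: O rot3 at col 2 lands with bottom-row=0; cleared 0 line(s) (total 0); column heights now [0 0 2 2 4 0 0], max=4
Drop 3: Z rot0 at col 0 lands with bottom-row=2; cleared 0 line(s) (total 0); column heights now [4 4 3 2 4 0 0], max=4
Test piece T rot3 at col 1 (width 2): heights before test = [4 4 3 2 4 0 0]; fits = True

Answer: yes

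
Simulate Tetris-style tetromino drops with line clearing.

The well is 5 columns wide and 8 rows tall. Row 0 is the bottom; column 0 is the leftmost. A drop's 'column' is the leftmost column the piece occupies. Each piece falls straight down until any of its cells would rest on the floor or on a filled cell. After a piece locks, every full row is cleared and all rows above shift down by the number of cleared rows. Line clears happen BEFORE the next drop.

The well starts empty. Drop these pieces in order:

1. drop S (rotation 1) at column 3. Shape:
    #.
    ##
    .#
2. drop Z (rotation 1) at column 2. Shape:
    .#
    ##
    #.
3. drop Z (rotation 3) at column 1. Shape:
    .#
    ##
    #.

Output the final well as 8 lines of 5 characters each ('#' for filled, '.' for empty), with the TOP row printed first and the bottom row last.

Drop 1: S rot1 at col 3 lands with bottom-row=0; cleared 0 line(s) (total 0); column heights now [0 0 0 3 2], max=3
Drop 2: Z rot1 at col 2 lands with bottom-row=2; cleared 0 line(s) (total 0); column heights now [0 0 4 5 2], max=5
Drop 3: Z rot3 at col 1 lands with bottom-row=3; cleared 0 line(s) (total 0); column heights now [0 5 6 5 2], max=6

Answer: .....
.....
..#..
.###.
.###.
..##.
...##
....#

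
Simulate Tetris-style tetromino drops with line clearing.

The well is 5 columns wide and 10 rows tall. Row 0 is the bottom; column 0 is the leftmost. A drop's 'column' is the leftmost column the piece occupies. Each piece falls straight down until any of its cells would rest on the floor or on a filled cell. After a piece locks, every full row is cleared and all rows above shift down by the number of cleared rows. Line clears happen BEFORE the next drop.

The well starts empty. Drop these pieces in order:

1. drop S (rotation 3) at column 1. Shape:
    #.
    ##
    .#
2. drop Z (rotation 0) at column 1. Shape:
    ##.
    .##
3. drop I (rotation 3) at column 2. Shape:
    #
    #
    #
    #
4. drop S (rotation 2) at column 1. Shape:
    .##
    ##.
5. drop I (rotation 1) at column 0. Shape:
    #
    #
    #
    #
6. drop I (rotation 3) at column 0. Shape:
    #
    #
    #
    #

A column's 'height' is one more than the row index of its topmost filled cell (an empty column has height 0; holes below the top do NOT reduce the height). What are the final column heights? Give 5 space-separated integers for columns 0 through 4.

Answer: 8 9 10 10 0

Derivation:
Drop 1: S rot3 at col 1 lands with bottom-row=0; cleared 0 line(s) (total 0); column heights now [0 3 2 0 0], max=3
Drop 2: Z rot0 at col 1 lands with bottom-row=2; cleared 0 line(s) (total 0); column heights now [0 4 4 3 0], max=4
Drop 3: I rot3 at col 2 lands with bottom-row=4; cleared 0 line(s) (total 0); column heights now [0 4 8 3 0], max=8
Drop 4: S rot2 at col 1 lands with bottom-row=8; cleared 0 line(s) (total 0); column heights now [0 9 10 10 0], max=10
Drop 5: I rot1 at col 0 lands with bottom-row=0; cleared 0 line(s) (total 0); column heights now [4 9 10 10 0], max=10
Drop 6: I rot3 at col 0 lands with bottom-row=4; cleared 0 line(s) (total 0); column heights now [8 9 10 10 0], max=10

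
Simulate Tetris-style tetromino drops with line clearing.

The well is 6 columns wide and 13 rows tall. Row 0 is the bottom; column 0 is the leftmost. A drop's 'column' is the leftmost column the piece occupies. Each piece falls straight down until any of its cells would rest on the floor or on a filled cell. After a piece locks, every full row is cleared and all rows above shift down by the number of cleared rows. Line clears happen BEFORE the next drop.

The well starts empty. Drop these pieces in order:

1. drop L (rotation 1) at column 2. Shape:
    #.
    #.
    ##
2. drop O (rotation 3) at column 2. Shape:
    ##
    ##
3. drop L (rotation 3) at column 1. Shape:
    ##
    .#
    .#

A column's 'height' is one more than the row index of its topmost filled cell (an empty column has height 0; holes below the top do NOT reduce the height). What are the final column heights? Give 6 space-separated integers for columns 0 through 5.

Answer: 0 8 8 5 0 0

Derivation:
Drop 1: L rot1 at col 2 lands with bottom-row=0; cleared 0 line(s) (total 0); column heights now [0 0 3 1 0 0], max=3
Drop 2: O rot3 at col 2 lands with bottom-row=3; cleared 0 line(s) (total 0); column heights now [0 0 5 5 0 0], max=5
Drop 3: L rot3 at col 1 lands with bottom-row=5; cleared 0 line(s) (total 0); column heights now [0 8 8 5 0 0], max=8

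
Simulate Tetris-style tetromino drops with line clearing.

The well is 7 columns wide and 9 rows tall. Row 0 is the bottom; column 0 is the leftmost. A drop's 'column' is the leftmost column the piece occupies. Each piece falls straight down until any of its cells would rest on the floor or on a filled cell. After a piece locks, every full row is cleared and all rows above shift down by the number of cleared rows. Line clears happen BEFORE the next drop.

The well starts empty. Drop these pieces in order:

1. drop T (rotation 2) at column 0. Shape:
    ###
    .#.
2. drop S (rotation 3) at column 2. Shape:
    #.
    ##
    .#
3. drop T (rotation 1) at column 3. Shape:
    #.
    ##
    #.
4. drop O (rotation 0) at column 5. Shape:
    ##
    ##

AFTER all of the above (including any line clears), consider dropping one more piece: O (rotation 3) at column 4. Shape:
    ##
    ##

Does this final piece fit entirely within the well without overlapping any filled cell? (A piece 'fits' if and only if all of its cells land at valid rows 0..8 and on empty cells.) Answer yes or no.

Drop 1: T rot2 at col 0 lands with bottom-row=0; cleared 0 line(s) (total 0); column heights now [2 2 2 0 0 0 0], max=2
Drop 2: S rot3 at col 2 lands with bottom-row=1; cleared 0 line(s) (total 0); column heights now [2 2 4 3 0 0 0], max=4
Drop 3: T rot1 at col 3 lands with bottom-row=3; cleared 0 line(s) (total 0); column heights now [2 2 4 6 5 0 0], max=6
Drop 4: O rot0 at col 5 lands with bottom-row=0; cleared 0 line(s) (total 0); column heights now [2 2 4 6 5 2 2], max=6
Test piece O rot3 at col 4 (width 2): heights before test = [2 2 4 6 5 2 2]; fits = True

Answer: yes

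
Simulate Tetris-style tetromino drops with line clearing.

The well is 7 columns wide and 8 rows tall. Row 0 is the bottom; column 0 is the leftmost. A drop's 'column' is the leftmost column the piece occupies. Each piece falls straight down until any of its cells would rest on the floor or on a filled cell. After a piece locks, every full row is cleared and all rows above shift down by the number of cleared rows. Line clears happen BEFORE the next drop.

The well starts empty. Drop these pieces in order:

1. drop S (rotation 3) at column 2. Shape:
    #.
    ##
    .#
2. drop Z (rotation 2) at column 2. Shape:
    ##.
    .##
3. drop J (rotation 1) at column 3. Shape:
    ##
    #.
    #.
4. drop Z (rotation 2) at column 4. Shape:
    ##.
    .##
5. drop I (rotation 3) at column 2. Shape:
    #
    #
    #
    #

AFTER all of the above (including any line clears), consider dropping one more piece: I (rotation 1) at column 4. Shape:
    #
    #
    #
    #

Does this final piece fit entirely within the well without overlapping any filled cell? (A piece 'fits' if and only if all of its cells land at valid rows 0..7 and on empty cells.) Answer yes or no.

Drop 1: S rot3 at col 2 lands with bottom-row=0; cleared 0 line(s) (total 0); column heights now [0 0 3 2 0 0 0], max=3
Drop 2: Z rot2 at col 2 lands with bottom-row=2; cleared 0 line(s) (total 0); column heights now [0 0 4 4 3 0 0], max=4
Drop 3: J rot1 at col 3 lands with bottom-row=4; cleared 0 line(s) (total 0); column heights now [0 0 4 7 7 0 0], max=7
Drop 4: Z rot2 at col 4 lands with bottom-row=6; cleared 0 line(s) (total 0); column heights now [0 0 4 7 8 8 7], max=8
Drop 5: I rot3 at col 2 lands with bottom-row=4; cleared 0 line(s) (total 0); column heights now [0 0 8 7 8 8 7], max=8
Test piece I rot1 at col 4 (width 1): heights before test = [0 0 8 7 8 8 7]; fits = False

Answer: no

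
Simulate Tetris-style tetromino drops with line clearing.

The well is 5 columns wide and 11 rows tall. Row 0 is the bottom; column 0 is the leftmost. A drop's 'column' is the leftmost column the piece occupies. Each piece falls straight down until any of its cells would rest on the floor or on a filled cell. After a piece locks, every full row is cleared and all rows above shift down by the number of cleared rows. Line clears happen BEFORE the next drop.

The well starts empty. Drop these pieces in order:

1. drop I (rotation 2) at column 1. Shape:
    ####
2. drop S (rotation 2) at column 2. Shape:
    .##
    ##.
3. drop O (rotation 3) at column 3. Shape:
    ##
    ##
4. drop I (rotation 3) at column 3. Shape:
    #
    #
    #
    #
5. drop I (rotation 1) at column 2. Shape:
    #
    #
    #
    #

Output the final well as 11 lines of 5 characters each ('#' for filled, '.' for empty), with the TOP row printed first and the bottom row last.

Answer: .....
.....
...#.
...#.
...#.
..##.
..###
..###
..###
..##.
.####

Derivation:
Drop 1: I rot2 at col 1 lands with bottom-row=0; cleared 0 line(s) (total 0); column heights now [0 1 1 1 1], max=1
Drop 2: S rot2 at col 2 lands with bottom-row=1; cleared 0 line(s) (total 0); column heights now [0 1 2 3 3], max=3
Drop 3: O rot3 at col 3 lands with bottom-row=3; cleared 0 line(s) (total 0); column heights now [0 1 2 5 5], max=5
Drop 4: I rot3 at col 3 lands with bottom-row=5; cleared 0 line(s) (total 0); column heights now [0 1 2 9 5], max=9
Drop 5: I rot1 at col 2 lands with bottom-row=2; cleared 0 line(s) (total 0); column heights now [0 1 6 9 5], max=9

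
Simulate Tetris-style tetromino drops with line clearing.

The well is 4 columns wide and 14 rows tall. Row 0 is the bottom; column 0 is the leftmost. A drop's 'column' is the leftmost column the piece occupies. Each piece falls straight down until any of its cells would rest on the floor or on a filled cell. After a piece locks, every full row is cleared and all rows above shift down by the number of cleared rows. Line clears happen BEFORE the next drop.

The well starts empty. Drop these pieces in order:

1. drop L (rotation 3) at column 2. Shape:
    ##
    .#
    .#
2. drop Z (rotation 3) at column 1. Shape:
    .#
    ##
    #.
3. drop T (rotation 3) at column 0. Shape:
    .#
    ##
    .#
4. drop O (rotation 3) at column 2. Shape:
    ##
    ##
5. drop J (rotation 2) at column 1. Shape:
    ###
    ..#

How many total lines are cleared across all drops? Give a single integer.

Drop 1: L rot3 at col 2 lands with bottom-row=0; cleared 0 line(s) (total 0); column heights now [0 0 3 3], max=3
Drop 2: Z rot3 at col 1 lands with bottom-row=2; cleared 0 line(s) (total 0); column heights now [0 4 5 3], max=5
Drop 3: T rot3 at col 0 lands with bottom-row=4; cleared 0 line(s) (total 0); column heights now [6 7 5 3], max=7
Drop 4: O rot3 at col 2 lands with bottom-row=5; cleared 1 line(s) (total 1); column heights now [0 6 6 6], max=6
Drop 5: J rot2 at col 1 lands with bottom-row=6; cleared 0 line(s) (total 1); column heights now [0 8 8 8], max=8

Answer: 1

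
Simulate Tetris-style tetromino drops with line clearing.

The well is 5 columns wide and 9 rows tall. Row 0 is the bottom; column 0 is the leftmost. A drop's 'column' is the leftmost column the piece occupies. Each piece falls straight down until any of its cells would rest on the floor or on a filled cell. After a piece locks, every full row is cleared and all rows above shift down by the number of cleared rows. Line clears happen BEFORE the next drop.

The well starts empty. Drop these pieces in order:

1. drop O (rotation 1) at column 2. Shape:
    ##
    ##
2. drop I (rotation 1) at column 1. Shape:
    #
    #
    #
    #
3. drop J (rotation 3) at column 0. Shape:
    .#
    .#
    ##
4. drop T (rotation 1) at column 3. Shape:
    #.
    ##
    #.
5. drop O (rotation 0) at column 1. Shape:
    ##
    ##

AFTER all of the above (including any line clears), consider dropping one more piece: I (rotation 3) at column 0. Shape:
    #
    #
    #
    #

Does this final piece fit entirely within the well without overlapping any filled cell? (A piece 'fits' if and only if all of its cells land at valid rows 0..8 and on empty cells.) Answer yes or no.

Answer: yes

Derivation:
Drop 1: O rot1 at col 2 lands with bottom-row=0; cleared 0 line(s) (total 0); column heights now [0 0 2 2 0], max=2
Drop 2: I rot1 at col 1 lands with bottom-row=0; cleared 0 line(s) (total 0); column heights now [0 4 2 2 0], max=4
Drop 3: J rot3 at col 0 lands with bottom-row=4; cleared 0 line(s) (total 0); column heights now [5 7 2 2 0], max=7
Drop 4: T rot1 at col 3 lands with bottom-row=2; cleared 0 line(s) (total 0); column heights now [5 7 2 5 4], max=7
Drop 5: O rot0 at col 1 lands with bottom-row=7; cleared 0 line(s) (total 0); column heights now [5 9 9 5 4], max=9
Test piece I rot3 at col 0 (width 1): heights before test = [5 9 9 5 4]; fits = True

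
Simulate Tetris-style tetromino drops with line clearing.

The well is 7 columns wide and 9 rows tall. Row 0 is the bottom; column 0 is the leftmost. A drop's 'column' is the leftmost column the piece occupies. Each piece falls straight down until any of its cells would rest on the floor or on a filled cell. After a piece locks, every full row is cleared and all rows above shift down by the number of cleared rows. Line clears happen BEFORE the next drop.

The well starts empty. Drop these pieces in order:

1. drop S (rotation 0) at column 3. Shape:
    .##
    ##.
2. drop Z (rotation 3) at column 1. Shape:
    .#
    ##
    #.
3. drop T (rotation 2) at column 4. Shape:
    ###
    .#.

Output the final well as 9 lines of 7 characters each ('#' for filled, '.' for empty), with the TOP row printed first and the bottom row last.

Answer: .......
.......
.......
.......
.......
....###
..#..#.
.##.##.
.#.##..

Derivation:
Drop 1: S rot0 at col 3 lands with bottom-row=0; cleared 0 line(s) (total 0); column heights now [0 0 0 1 2 2 0], max=2
Drop 2: Z rot3 at col 1 lands with bottom-row=0; cleared 0 line(s) (total 0); column heights now [0 2 3 1 2 2 0], max=3
Drop 3: T rot2 at col 4 lands with bottom-row=2; cleared 0 line(s) (total 0); column heights now [0 2 3 1 4 4 4], max=4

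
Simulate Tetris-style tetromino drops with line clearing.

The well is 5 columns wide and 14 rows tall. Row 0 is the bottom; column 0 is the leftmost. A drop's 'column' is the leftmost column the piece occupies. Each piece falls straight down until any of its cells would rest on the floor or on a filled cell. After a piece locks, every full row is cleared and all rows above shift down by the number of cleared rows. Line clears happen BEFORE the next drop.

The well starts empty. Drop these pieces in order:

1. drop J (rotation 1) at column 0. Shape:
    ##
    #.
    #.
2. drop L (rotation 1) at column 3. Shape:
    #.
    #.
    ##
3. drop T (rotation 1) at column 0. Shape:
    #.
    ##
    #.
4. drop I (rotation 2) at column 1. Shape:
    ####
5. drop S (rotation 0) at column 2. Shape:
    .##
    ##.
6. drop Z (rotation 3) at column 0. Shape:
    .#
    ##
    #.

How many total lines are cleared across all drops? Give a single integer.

Answer: 1

Derivation:
Drop 1: J rot1 at col 0 lands with bottom-row=0; cleared 0 line(s) (total 0); column heights now [3 3 0 0 0], max=3
Drop 2: L rot1 at col 3 lands with bottom-row=0; cleared 0 line(s) (total 0); column heights now [3 3 0 3 1], max=3
Drop 3: T rot1 at col 0 lands with bottom-row=3; cleared 0 line(s) (total 0); column heights now [6 5 0 3 1], max=6
Drop 4: I rot2 at col 1 lands with bottom-row=5; cleared 1 line(s) (total 1); column heights now [5 5 0 3 1], max=5
Drop 5: S rot0 at col 2 lands with bottom-row=3; cleared 0 line(s) (total 1); column heights now [5 5 4 5 5], max=5
Drop 6: Z rot3 at col 0 lands with bottom-row=5; cleared 0 line(s) (total 1); column heights now [7 8 4 5 5], max=8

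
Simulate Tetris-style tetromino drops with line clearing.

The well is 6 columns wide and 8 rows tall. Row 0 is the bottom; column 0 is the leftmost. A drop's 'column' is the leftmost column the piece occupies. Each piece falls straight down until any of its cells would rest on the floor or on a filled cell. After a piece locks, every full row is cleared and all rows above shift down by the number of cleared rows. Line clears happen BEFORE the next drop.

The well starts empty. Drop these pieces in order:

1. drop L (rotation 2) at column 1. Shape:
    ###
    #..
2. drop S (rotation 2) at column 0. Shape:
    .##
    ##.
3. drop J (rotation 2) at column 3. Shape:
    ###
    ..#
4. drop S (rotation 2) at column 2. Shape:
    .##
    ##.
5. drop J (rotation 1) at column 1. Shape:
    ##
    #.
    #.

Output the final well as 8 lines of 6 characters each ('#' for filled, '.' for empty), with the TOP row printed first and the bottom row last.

Drop 1: L rot2 at col 1 lands with bottom-row=0; cleared 0 line(s) (total 0); column heights now [0 2 2 2 0 0], max=2
Drop 2: S rot2 at col 0 lands with bottom-row=2; cleared 0 line(s) (total 0); column heights now [3 4 4 2 0 0], max=4
Drop 3: J rot2 at col 3 lands with bottom-row=1; cleared 0 line(s) (total 0); column heights now [3 4 4 3 3 3], max=4
Drop 4: S rot2 at col 2 lands with bottom-row=4; cleared 0 line(s) (total 0); column heights now [3 4 5 6 6 3], max=6
Drop 5: J rot1 at col 1 lands with bottom-row=4; cleared 0 line(s) (total 0); column heights now [3 7 7 6 6 3], max=7

Answer: ......
.##...
.#.##.
.###..
.##...
##.###
.###.#
.#....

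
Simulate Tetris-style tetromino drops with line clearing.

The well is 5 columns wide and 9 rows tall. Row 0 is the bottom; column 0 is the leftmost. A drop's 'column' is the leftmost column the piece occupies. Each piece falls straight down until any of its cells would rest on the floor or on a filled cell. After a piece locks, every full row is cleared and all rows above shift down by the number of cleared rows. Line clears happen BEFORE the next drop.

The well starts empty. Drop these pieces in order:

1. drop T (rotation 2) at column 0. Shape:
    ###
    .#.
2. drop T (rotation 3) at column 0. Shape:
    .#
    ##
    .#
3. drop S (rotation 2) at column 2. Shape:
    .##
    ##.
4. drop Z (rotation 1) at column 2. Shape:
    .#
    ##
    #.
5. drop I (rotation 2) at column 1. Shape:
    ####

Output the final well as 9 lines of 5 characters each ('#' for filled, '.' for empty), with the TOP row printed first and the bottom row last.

Answer: .....
.....
.....
.####
...#.
.###.
.###.
###..
.#...

Derivation:
Drop 1: T rot2 at col 0 lands with bottom-row=0; cleared 0 line(s) (total 0); column heights now [2 2 2 0 0], max=2
Drop 2: T rot3 at col 0 lands with bottom-row=2; cleared 0 line(s) (total 0); column heights now [4 5 2 0 0], max=5
Drop 3: S rot2 at col 2 lands with bottom-row=2; cleared 0 line(s) (total 0); column heights now [4 5 3 4 4], max=5
Drop 4: Z rot1 at col 2 lands with bottom-row=3; cleared 1 line(s) (total 1); column heights now [2 4 4 5 0], max=5
Drop 5: I rot2 at col 1 lands with bottom-row=5; cleared 0 line(s) (total 1); column heights now [2 6 6 6 6], max=6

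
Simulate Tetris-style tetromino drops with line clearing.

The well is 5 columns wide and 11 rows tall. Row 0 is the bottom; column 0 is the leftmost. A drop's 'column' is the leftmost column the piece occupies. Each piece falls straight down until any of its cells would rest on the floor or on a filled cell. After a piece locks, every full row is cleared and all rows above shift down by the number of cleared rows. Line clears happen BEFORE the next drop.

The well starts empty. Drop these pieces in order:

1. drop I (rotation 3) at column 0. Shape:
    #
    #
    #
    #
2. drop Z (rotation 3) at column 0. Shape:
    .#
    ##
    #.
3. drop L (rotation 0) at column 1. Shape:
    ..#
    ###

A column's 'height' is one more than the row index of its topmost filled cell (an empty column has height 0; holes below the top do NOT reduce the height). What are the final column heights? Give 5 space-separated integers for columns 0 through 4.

Answer: 6 8 8 9 0

Derivation:
Drop 1: I rot3 at col 0 lands with bottom-row=0; cleared 0 line(s) (total 0); column heights now [4 0 0 0 0], max=4
Drop 2: Z rot3 at col 0 lands with bottom-row=4; cleared 0 line(s) (total 0); column heights now [6 7 0 0 0], max=7
Drop 3: L rot0 at col 1 lands with bottom-row=7; cleared 0 line(s) (total 0); column heights now [6 8 8 9 0], max=9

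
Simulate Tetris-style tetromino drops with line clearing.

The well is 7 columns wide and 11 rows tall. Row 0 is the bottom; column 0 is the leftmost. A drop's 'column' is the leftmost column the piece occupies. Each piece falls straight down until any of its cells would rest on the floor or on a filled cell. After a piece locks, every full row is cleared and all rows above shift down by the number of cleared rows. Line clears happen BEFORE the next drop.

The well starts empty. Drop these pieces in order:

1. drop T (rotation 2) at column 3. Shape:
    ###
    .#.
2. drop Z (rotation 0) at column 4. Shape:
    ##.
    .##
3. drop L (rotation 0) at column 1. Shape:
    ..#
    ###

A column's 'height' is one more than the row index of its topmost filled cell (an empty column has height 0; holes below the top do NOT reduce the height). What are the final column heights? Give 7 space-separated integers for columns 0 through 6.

Drop 1: T rot2 at col 3 lands with bottom-row=0; cleared 0 line(s) (total 0); column heights now [0 0 0 2 2 2 0], max=2
Drop 2: Z rot0 at col 4 lands with bottom-row=2; cleared 0 line(s) (total 0); column heights now [0 0 0 2 4 4 3], max=4
Drop 3: L rot0 at col 1 lands with bottom-row=2; cleared 0 line(s) (total 0); column heights now [0 3 3 4 4 4 3], max=4

Answer: 0 3 3 4 4 4 3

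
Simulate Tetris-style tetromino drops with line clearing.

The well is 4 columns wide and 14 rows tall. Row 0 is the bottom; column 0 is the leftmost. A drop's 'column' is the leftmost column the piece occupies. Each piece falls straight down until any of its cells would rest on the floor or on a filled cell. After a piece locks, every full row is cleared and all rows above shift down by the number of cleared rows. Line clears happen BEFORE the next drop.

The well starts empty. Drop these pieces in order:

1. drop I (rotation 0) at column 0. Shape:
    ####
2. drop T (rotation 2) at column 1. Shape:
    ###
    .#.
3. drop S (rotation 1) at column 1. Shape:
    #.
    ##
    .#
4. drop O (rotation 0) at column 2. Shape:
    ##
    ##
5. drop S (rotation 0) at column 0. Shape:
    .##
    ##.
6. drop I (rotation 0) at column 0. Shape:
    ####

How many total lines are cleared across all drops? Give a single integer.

Drop 1: I rot0 at col 0 lands with bottom-row=0; cleared 1 line(s) (total 1); column heights now [0 0 0 0], max=0
Drop 2: T rot2 at col 1 lands with bottom-row=0; cleared 0 line(s) (total 1); column heights now [0 2 2 2], max=2
Drop 3: S rot1 at col 1 lands with bottom-row=2; cleared 0 line(s) (total 1); column heights now [0 5 4 2], max=5
Drop 4: O rot0 at col 2 lands with bottom-row=4; cleared 0 line(s) (total 1); column heights now [0 5 6 6], max=6
Drop 5: S rot0 at col 0 lands with bottom-row=5; cleared 1 line(s) (total 2); column heights now [0 6 6 5], max=6
Drop 6: I rot0 at col 0 lands with bottom-row=6; cleared 1 line(s) (total 3); column heights now [0 6 6 5], max=6

Answer: 3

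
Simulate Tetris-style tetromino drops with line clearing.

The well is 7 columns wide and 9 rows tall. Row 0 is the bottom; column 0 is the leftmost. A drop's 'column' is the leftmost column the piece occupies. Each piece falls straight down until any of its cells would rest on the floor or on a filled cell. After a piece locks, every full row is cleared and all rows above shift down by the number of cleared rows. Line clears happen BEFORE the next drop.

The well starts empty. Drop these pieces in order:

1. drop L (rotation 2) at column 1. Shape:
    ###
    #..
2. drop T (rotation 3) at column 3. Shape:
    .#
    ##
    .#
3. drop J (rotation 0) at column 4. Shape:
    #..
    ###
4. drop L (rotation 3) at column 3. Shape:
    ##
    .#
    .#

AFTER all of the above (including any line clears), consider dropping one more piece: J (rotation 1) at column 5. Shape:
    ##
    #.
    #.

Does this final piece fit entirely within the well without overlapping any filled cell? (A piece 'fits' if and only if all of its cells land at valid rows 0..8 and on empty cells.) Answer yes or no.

Answer: yes

Derivation:
Drop 1: L rot2 at col 1 lands with bottom-row=0; cleared 0 line(s) (total 0); column heights now [0 2 2 2 0 0 0], max=2
Drop 2: T rot3 at col 3 lands with bottom-row=1; cleared 0 line(s) (total 0); column heights now [0 2 2 3 4 0 0], max=4
Drop 3: J rot0 at col 4 lands with bottom-row=4; cleared 0 line(s) (total 0); column heights now [0 2 2 3 6 5 5], max=6
Drop 4: L rot3 at col 3 lands with bottom-row=6; cleared 0 line(s) (total 0); column heights now [0 2 2 9 9 5 5], max=9
Test piece J rot1 at col 5 (width 2): heights before test = [0 2 2 9 9 5 5]; fits = True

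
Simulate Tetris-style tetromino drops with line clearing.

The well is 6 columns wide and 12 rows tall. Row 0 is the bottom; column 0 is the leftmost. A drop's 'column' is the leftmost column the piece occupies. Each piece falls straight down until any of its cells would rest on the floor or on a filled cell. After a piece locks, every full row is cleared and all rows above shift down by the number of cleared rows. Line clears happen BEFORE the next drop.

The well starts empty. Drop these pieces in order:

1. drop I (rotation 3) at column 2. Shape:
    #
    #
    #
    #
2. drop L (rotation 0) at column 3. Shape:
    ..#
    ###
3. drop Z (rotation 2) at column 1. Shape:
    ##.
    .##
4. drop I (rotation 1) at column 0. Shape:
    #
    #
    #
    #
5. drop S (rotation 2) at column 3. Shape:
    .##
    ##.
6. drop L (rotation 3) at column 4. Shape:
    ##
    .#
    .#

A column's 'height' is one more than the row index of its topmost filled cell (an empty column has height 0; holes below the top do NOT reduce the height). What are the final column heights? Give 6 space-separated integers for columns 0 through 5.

Drop 1: I rot3 at col 2 lands with bottom-row=0; cleared 0 line(s) (total 0); column heights now [0 0 4 0 0 0], max=4
Drop 2: L rot0 at col 3 lands with bottom-row=0; cleared 0 line(s) (total 0); column heights now [0 0 4 1 1 2], max=4
Drop 3: Z rot2 at col 1 lands with bottom-row=4; cleared 0 line(s) (total 0); column heights now [0 6 6 5 1 2], max=6
Drop 4: I rot1 at col 0 lands with bottom-row=0; cleared 0 line(s) (total 0); column heights now [4 6 6 5 1 2], max=6
Drop 5: S rot2 at col 3 lands with bottom-row=5; cleared 0 line(s) (total 0); column heights now [4 6 6 6 7 7], max=7
Drop 6: L rot3 at col 4 lands with bottom-row=7; cleared 0 line(s) (total 0); column heights now [4 6 6 6 10 10], max=10

Answer: 4 6 6 6 10 10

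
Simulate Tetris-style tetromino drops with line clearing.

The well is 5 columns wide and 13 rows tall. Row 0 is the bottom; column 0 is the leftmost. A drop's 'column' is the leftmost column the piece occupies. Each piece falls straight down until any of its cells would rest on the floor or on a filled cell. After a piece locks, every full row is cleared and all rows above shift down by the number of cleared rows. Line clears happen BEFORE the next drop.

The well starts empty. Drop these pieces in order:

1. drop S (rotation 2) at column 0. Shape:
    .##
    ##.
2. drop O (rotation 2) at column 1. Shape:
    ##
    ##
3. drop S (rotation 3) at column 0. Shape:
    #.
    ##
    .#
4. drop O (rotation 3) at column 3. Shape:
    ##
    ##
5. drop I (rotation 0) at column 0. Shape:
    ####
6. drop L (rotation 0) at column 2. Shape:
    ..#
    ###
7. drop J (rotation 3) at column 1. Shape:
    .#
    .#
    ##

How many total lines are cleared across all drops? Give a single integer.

Answer: 0

Derivation:
Drop 1: S rot2 at col 0 lands with bottom-row=0; cleared 0 line(s) (total 0); column heights now [1 2 2 0 0], max=2
Drop 2: O rot2 at col 1 lands with bottom-row=2; cleared 0 line(s) (total 0); column heights now [1 4 4 0 0], max=4
Drop 3: S rot3 at col 0 lands with bottom-row=4; cleared 0 line(s) (total 0); column heights now [7 6 4 0 0], max=7
Drop 4: O rot3 at col 3 lands with bottom-row=0; cleared 0 line(s) (total 0); column heights now [7 6 4 2 2], max=7
Drop 5: I rot0 at col 0 lands with bottom-row=7; cleared 0 line(s) (total 0); column heights now [8 8 8 8 2], max=8
Drop 6: L rot0 at col 2 lands with bottom-row=8; cleared 0 line(s) (total 0); column heights now [8 8 9 9 10], max=10
Drop 7: J rot3 at col 1 lands with bottom-row=9; cleared 0 line(s) (total 0); column heights now [8 10 12 9 10], max=12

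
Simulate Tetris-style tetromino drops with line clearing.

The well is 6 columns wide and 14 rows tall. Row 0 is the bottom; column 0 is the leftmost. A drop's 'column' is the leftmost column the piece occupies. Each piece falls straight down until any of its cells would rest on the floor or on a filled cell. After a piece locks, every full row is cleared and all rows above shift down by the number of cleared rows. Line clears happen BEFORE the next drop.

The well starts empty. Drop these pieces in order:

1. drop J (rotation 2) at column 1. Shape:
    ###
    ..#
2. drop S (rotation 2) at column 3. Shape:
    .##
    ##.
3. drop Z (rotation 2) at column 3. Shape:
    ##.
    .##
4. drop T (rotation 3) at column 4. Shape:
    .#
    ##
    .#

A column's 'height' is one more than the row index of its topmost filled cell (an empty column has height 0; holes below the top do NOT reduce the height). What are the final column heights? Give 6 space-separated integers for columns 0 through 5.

Drop 1: J rot2 at col 1 lands with bottom-row=0; cleared 0 line(s) (total 0); column heights now [0 2 2 2 0 0], max=2
Drop 2: S rot2 at col 3 lands with bottom-row=2; cleared 0 line(s) (total 0); column heights now [0 2 2 3 4 4], max=4
Drop 3: Z rot2 at col 3 lands with bottom-row=4; cleared 0 line(s) (total 0); column heights now [0 2 2 6 6 5], max=6
Drop 4: T rot3 at col 4 lands with bottom-row=5; cleared 0 line(s) (total 0); column heights now [0 2 2 6 7 8], max=8

Answer: 0 2 2 6 7 8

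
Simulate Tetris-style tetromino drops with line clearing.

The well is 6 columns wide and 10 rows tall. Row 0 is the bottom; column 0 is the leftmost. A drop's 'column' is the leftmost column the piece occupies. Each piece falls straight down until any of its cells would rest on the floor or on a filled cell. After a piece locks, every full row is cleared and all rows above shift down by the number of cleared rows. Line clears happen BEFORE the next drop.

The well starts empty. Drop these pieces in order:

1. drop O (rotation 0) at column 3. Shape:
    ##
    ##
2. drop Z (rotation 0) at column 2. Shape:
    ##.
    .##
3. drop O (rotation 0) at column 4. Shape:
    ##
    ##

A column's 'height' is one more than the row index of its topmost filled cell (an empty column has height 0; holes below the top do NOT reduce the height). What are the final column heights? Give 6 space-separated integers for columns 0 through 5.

Drop 1: O rot0 at col 3 lands with bottom-row=0; cleared 0 line(s) (total 0); column heights now [0 0 0 2 2 0], max=2
Drop 2: Z rot0 at col 2 lands with bottom-row=2; cleared 0 line(s) (total 0); column heights now [0 0 4 4 3 0], max=4
Drop 3: O rot0 at col 4 lands with bottom-row=3; cleared 0 line(s) (total 0); column heights now [0 0 4 4 5 5], max=5

Answer: 0 0 4 4 5 5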